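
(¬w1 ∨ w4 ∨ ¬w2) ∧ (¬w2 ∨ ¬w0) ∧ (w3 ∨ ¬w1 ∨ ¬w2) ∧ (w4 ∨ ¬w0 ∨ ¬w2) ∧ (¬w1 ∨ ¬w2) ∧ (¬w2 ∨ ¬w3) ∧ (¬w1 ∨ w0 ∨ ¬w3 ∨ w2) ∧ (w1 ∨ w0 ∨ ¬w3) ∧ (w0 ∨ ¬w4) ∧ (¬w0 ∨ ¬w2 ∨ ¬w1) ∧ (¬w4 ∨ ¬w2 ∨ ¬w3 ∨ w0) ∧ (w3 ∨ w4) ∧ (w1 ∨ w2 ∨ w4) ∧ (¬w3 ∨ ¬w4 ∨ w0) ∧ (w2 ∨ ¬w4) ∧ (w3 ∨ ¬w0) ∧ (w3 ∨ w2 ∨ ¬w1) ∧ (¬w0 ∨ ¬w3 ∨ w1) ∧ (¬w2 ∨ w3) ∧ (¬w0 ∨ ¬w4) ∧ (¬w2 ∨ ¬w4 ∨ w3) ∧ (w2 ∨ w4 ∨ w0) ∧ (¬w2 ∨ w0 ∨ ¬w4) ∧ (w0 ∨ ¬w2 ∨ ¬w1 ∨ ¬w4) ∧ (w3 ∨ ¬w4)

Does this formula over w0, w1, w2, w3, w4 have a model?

Satisfiable

Suppose w2 = False.
Unit clause (¬w4) forces w4 = False.
Unit clause (w3) forces w3 = True.
Unit clause (w1) forces w1 = True.
Unit clause (w0) forces w0 = True.
Every clause now holds.
A satisfying assignment: w0=True; w1=True; w2=False; w3=True; w4=False.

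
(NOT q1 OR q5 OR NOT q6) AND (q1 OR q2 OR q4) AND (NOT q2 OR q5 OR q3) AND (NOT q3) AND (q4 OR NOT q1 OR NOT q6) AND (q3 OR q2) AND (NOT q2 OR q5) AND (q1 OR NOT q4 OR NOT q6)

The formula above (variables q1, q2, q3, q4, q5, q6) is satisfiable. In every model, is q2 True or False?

True

Suppose q2 = false.
(NOT q3) alone gives q3 = false.
But (q3) is also a unit clause — contradiction.
So every satisfying assignment has q2 = True.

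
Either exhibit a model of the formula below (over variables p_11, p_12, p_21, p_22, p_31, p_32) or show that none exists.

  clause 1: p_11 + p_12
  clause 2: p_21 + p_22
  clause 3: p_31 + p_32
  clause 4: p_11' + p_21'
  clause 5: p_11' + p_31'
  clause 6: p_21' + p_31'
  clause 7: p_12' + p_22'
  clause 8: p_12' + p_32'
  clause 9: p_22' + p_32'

UNSATISFIABLE

Try p_11 = 1.
From the singleton clause (p_21'), p_21 = 0.
From the singleton clause (p_22), p_22 = 1.
From the singleton clause (p_31'), p_31 = 0.
From the singleton clause (p_32), p_32 = 1.
But (p_32') is also a unit clause — contradiction.
Undo p_11 and try p_11 = 0.
From the singleton clause (p_12), p_12 = 1.
From the singleton clause (p_22'), p_22 = 0.
From the singleton clause (p_21), p_21 = 1.
From the singleton clause (p_31'), p_31 = 0.
From the singleton clause (p_32), p_32 = 1.
But (p_32') is also a unit clause — contradiction.
Both values of p_11 lead to a conflict.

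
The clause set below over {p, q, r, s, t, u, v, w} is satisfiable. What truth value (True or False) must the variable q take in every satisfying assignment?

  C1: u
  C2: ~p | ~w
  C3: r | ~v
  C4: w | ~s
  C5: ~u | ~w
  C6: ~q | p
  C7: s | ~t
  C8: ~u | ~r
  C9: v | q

Suppose q = 0.
(u) alone gives u = 1.
(~w) alone gives w = 0.
(~s) alone gives s = 0.
(~t) alone gives t = 0.
(~r) alone gives r = 0.
(~v) alone gives v = 0.
Now (v) is unsatisfied and unit — conflict.
So every satisfying assignment has q = True.

True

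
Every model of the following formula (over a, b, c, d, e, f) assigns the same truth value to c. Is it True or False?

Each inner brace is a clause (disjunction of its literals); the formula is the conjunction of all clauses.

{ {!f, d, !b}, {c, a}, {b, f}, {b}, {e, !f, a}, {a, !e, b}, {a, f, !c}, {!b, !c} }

False

Suppose c = true.
(b) alone gives b = true.
Now (!b) is unsatisfied and unit — conflict.
So every satisfying assignment has c = False.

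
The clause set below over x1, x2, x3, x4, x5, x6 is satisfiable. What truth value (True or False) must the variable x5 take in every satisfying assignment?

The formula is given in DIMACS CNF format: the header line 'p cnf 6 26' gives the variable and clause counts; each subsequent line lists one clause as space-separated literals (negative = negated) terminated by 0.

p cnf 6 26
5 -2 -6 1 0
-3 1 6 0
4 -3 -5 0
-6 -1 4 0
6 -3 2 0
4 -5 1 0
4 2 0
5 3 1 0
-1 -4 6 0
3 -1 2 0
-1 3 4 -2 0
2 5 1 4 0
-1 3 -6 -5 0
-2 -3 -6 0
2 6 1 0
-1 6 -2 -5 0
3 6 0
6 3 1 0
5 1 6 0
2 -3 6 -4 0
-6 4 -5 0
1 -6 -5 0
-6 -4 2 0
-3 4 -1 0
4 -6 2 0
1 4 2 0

Suppose x5 = True.
Branch on x4: set x4 = True.
Branch on x1: set x1 = False.
Unit clause (¬x6) forces x6 = False.
Unit clause (¬x3) forces x3 = False.
That conflicts with the unit clause (x3).
So x1 must be the other value — set x1 = True.
Unit clause (x6) forces x6 = True.
Unit clause (x3) forces x3 = True.
Unit clause (¬x2) forces x2 = False.
That conflicts with the unit clause (x2).
Both values of x1 lead to a conflict.
So x4 must be the other value — set x4 = False.
Unit clause (¬x3) forces x3 = False.
Unit clause (x1) forces x1 = True.
Unit clause (¬x6) forces x6 = False.
That conflicts with the unit clause (x6).
Both values of x4 lead to a conflict.
So every satisfying assignment has x5 = False.

False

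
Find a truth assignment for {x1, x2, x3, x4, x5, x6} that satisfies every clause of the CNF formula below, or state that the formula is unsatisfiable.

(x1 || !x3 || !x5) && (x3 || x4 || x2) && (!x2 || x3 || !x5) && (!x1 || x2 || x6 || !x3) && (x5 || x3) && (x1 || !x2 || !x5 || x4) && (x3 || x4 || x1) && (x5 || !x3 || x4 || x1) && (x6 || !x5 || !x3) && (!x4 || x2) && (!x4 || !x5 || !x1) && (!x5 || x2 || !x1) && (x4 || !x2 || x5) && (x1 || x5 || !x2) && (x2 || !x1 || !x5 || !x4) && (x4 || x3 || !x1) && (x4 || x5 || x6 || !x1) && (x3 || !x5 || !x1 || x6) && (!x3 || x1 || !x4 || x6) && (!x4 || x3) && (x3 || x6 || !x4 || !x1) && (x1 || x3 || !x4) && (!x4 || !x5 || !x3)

Suppose x5 = false.
(x3) alone gives x3 = true.
Suppose x4 = true.
(x2) alone gives x2 = true.
(x1) alone gives x1 = true.
Every clause is now satisfied; x6 is unconstrained.

x1 ↦ true,  x2 ↦ true,  x3 ↦ true,  x4 ↦ true,  x5 ↦ false,  x6 ↦ false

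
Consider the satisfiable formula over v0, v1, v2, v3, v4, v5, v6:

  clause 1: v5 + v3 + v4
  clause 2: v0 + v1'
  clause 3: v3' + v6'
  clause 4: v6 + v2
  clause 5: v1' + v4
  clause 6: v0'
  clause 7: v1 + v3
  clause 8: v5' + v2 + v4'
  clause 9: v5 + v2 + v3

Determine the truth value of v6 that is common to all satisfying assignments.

False

Suppose v6 = 1.
(v3') alone gives v3 = 0.
(v0') alone gives v0 = 0.
(v1') alone gives v1 = 0.
That conflicts with the unit clause (v1).
So every satisfying assignment has v6 = False.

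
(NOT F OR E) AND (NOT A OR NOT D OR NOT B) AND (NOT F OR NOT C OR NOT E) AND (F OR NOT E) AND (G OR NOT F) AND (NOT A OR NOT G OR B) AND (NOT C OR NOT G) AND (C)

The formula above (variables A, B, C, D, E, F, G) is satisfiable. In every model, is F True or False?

False

Suppose F = true.
The clause (E) is unit, so E = true.
The clause (NOT C) is unit, so C = false.
Now (C) is unsatisfied and unit — conflict.
So every satisfying assignment has F = False.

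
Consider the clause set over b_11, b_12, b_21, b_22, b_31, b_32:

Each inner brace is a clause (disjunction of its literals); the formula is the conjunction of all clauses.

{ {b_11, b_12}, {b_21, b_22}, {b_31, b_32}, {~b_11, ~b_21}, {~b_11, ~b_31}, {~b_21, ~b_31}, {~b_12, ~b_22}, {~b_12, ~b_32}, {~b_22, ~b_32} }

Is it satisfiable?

No, unsatisfiable

Case b_11 = 1:
From the singleton clause (~b_21), b_21 = 0.
From the singleton clause (b_22), b_22 = 1.
From the singleton clause (~b_31), b_31 = 0.
From the singleton clause (b_32), b_32 = 1.
But (~b_32) is also a unit clause — contradiction.
So b_11 must be the other value — set b_11 = 0.
From the singleton clause (b_12), b_12 = 1.
From the singleton clause (~b_22), b_22 = 0.
From the singleton clause (b_21), b_21 = 1.
From the singleton clause (~b_31), b_31 = 0.
From the singleton clause (b_32), b_32 = 1.
But (~b_32) is also a unit clause — contradiction.
Neither b_11 = 1 nor b_11 = 0 works.
No assignment satisfies every clause.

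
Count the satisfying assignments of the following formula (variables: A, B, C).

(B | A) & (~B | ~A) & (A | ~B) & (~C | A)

2

There are 2^3 = 8 truth assignments over (A, B, C).
Check each against the 4 clauses (columns in the order A, B, C):
  F F F  ✗ fails (B | A)
  F F T  ✗ fails (B | A)
  F T F  ✗ fails (A | ~B)
  F T T  ✗ fails (A | ~B)
  T F F  ✓ satisfies all
  T F T  ✓ satisfies all
  T T F  ✗ fails (~B | ~A)
  T T T  ✗ fails (~B | ~A)
2 of the 8 rows are models.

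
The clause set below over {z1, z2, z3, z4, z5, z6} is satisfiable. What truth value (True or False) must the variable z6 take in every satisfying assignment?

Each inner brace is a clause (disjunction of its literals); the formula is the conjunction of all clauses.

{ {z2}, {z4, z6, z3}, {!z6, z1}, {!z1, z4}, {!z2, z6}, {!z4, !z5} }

Suppose z6 = false.
Unit clause (z2) forces z2 = true.
That conflicts with the unit clause (!z2).
So every satisfying assignment has z6 = True.

True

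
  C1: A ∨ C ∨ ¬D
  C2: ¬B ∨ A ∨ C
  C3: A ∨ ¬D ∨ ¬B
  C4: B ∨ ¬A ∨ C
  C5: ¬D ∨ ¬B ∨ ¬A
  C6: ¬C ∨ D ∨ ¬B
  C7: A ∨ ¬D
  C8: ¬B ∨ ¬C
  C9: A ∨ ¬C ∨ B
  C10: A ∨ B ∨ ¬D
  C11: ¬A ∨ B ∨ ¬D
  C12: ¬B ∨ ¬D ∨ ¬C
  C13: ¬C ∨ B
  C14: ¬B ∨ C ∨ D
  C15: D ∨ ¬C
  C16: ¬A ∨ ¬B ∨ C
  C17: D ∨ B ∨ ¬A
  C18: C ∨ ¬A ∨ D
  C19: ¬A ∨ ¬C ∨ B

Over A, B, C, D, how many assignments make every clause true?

There are 2^4 = 16 truth assignments over (A, B, C, D).
Split on C. With C = True, the clauses containing C are satisfied and ¬C drops from the rest; 0 of the 2^3 = 8 assignments to the other variables satisfy what remains.
With C = False, by the same count on the reduced clause set, 1 assignment works.
Total: 0 + 1 = 1.

1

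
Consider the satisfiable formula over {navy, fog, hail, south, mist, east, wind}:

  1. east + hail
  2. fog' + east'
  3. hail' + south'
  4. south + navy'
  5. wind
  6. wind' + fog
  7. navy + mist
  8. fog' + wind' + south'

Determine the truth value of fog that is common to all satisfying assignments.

True

Suppose fog = 0.
The clause (wind) is unit, so wind = 1.
But (wind') is also a unit clause — contradiction.
So every satisfying assignment has fog = True.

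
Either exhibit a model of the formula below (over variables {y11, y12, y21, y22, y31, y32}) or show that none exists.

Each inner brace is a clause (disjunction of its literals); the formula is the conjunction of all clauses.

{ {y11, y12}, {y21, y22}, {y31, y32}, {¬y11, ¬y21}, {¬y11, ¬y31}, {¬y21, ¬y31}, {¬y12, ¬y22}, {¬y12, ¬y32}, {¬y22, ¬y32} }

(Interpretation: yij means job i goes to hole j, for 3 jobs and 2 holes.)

UNSATISFIABLE

Suppose y11 = True.
Unit clause (¬y21) forces y21 = False.
Unit clause (y22) forces y22 = True.
Unit clause (¬y31) forces y31 = False.
Unit clause (y32) forces y32 = True.
Now (¬y32) is unsatisfied and unit — conflict.
So y11 must be the other value — set y11 = False.
Unit clause (y12) forces y12 = True.
Unit clause (¬y22) forces y22 = False.
Unit clause (y21) forces y21 = True.
Unit clause (¬y31) forces y31 = False.
Unit clause (y32) forces y32 = True.
Now (¬y32) is unsatisfied and unit — conflict.
Neither y11 = True nor y11 = False works.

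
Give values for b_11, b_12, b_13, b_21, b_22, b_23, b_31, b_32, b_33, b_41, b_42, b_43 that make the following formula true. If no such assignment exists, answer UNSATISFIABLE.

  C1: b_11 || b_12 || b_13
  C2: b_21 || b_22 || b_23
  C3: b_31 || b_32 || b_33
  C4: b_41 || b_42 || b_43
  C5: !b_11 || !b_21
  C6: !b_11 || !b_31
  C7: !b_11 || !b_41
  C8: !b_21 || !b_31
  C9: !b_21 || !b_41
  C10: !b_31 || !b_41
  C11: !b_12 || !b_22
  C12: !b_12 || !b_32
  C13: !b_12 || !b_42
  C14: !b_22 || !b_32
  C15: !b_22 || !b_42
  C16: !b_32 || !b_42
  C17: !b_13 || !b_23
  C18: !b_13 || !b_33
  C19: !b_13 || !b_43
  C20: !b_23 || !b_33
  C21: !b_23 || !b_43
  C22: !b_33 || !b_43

Branch on b_11: set b_11 = false.
Branch on b_12: set b_12 = true.
Unit clause (!b_22) forces b_22 = false.
Unit clause (!b_32) forces b_32 = false.
Unit clause (!b_42) forces b_42 = false.
Branch on b_21: set b_21 = true.
Unit clause (!b_31) forces b_31 = false.
Unit clause (b_33) forces b_33 = true.
Unit clause (!b_41) forces b_41 = false.
Unit clause (b_43) forces b_43 = true.
Now (!b_43) is unsatisfied and unit — conflict.
So b_21 must be the other value — set b_21 = false.
Unit clause (b_23) forces b_23 = true.
Unit clause (!b_13) forces b_13 = false.
Unit clause (!b_33) forces b_33 = false.
Unit clause (b_31) forces b_31 = true.
Unit clause (!b_41) forces b_41 = false.
Unit clause (b_43) forces b_43 = true.
Now (!b_43) is unsatisfied and unit — conflict.
Either choice for b_21 ends in contradiction.
So b_12 must be the other value — set b_12 = false.
Unit clause (b_13) forces b_13 = true.
Unit clause (!b_23) forces b_23 = false.
Unit clause (!b_33) forces b_33 = false.
Unit clause (!b_43) forces b_43 = false.
Branch on b_21: set b_21 = true.
Unit clause (!b_31) forces b_31 = false.
Unit clause (b_32) forces b_32 = true.
Unit clause (!b_41) forces b_41 = false.
Unit clause (b_42) forces b_42 = true.
Now (!b_42) is unsatisfied and unit — conflict.
So b_21 must be the other value — set b_21 = false.
Unit clause (b_22) forces b_22 = true.
Unit clause (!b_32) forces b_32 = false.
Unit clause (b_31) forces b_31 = true.
Unit clause (!b_41) forces b_41 = false.
Unit clause (b_42) forces b_42 = true.
Now (!b_42) is unsatisfied and unit — conflict.
Either choice for b_21 ends in contradiction.
Either choice for b_12 ends in contradiction.
So b_11 must be the other value — set b_11 = true.
Unit clause (!b_21) forces b_21 = false.
Unit clause (!b_31) forces b_31 = false.
Unit clause (!b_41) forces b_41 = false.
Branch on b_22: set b_22 = true.
Unit clause (!b_12) forces b_12 = false.
Unit clause (!b_32) forces b_32 = false.
Unit clause (b_33) forces b_33 = true.
Unit clause (!b_42) forces b_42 = false.
Unit clause (b_43) forces b_43 = true.
Now (!b_43) is unsatisfied and unit — conflict.
So b_22 must be the other value — set b_22 = false.
Unit clause (b_23) forces b_23 = true.
Unit clause (!b_13) forces b_13 = false.
Unit clause (!b_33) forces b_33 = false.
Unit clause (b_32) forces b_32 = true.
Unit clause (!b_12) forces b_12 = false.
Unit clause (!b_42) forces b_42 = false.
Unit clause (b_43) forces b_43 = true.
Now (!b_43) is unsatisfied and unit — conflict.
Either choice for b_22 ends in contradiction.
Either choice for b_11 ends in contradiction.

UNSATISFIABLE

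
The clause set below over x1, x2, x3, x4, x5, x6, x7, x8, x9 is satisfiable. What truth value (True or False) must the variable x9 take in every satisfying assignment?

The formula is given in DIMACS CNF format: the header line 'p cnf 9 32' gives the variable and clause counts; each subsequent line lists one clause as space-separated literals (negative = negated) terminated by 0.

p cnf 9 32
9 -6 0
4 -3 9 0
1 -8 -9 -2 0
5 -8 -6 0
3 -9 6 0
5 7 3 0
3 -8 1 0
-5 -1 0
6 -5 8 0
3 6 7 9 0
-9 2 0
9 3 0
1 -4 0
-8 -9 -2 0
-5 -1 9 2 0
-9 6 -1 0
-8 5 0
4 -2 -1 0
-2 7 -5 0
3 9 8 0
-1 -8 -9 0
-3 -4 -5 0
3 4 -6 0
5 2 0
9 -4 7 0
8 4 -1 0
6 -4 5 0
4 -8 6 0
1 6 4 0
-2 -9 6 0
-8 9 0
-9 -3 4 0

True

Suppose x9 = False.
(¬x6) alone gives x6 = False.
(x3) alone gives x3 = True.
(x4) alone gives x4 = True.
(x1) alone gives x1 = True.
(¬x5) alone gives x5 = False.
But (x5) is also a unit clause — contradiction.
So every satisfying assignment has x9 = True.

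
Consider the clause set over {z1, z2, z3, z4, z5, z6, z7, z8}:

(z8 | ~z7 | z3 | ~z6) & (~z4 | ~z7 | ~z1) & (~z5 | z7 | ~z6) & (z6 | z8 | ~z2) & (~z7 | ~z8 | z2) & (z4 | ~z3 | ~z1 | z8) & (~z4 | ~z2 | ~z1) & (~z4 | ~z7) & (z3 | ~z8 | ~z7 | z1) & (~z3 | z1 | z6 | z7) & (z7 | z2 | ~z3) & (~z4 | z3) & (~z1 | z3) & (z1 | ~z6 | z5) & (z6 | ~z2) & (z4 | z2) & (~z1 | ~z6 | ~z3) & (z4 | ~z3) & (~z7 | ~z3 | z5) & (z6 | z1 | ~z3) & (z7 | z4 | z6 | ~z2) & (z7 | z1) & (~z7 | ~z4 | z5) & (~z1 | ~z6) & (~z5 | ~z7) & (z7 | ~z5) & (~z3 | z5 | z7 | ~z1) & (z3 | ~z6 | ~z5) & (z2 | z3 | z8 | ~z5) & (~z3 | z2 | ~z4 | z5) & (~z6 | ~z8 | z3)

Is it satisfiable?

Branch on z4: set z4 = 0.
Unit clause (z2) forces z2 = 1.
Unit clause (z6) forces z6 = 1.
Unit clause (~z3) forces z3 = 0.
Unit clause (~z1) forces z1 = 0.
Unit clause (z5) forces z5 = 1.
But (~z5) is also a unit clause — contradiction.
Undo z4 and try z4 = 1.
Unit clause (~z7) forces z7 = 0.
Unit clause (z3) forces z3 = 1.
Unit clause (z2) forces z2 = 1.
Unit clause (~z1) forces z1 = 0.
But (z1) is also a unit clause — contradiction.
Both values of z4 lead to a conflict.
No assignment satisfies every clause.

Unsatisfiable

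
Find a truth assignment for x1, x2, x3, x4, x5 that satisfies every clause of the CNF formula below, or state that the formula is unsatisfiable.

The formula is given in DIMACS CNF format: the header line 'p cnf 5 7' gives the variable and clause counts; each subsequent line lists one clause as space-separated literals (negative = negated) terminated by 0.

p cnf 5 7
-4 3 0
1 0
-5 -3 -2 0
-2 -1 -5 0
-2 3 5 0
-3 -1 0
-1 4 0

From the singleton clause (x1), x1 = True.
From the singleton clause (¬x3), x3 = False.
From the singleton clause (¬x4), x4 = False.
But (x4) is also a unit clause — contradiction.

UNSATISFIABLE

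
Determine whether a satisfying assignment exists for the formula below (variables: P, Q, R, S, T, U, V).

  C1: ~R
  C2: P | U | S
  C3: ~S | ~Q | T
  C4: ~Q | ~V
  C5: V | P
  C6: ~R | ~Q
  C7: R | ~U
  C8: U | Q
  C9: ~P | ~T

Unit clause (~R) forces R = 0.
Unit clause (~U) forces U = 0.
Unit clause (Q) forces Q = 1.
Unit clause (~V) forces V = 0.
Unit clause (P) forces P = 1.
Unit clause (~T) forces T = 0.
Unit clause (~S) forces S = 0.
This assignment satisfies each clause.
A satisfying assignment: P: 1,  Q: 1,  R: 0,  S: 0,  T: 0,  U: 0,  V: 0.

Yes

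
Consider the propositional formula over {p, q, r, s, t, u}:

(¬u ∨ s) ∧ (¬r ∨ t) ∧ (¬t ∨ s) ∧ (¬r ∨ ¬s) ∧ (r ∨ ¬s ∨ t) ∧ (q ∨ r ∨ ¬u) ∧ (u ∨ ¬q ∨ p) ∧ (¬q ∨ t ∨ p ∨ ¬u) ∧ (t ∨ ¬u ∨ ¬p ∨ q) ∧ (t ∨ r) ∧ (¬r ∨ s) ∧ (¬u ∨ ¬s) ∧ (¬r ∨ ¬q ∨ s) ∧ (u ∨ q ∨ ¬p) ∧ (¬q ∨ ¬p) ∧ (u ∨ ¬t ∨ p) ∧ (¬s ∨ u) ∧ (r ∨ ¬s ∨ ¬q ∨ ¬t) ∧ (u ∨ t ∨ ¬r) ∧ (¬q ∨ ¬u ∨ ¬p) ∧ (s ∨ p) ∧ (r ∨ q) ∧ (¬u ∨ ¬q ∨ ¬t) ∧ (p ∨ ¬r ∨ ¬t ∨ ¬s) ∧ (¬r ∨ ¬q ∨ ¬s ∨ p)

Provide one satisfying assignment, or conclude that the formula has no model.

Branch on u: set u = False.
(¬s) alone gives s = False.
(¬t) alone gives t = False.
(¬r) alone gives r = False.
That conflicts with the unit clause (r).
That branch fails; take u = True instead.
(s) alone gives s = True.
That conflicts with the unit clause (¬s).
Neither u = True nor u = False works.

UNSATISFIABLE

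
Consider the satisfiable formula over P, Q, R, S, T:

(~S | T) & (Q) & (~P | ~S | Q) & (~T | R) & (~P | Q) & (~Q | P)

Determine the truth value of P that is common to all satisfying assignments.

True

Suppose P = 0.
From the singleton clause (Q), Q = 1.
Now (~Q) is unsatisfied and unit — conflict.
So every satisfying assignment has P = True.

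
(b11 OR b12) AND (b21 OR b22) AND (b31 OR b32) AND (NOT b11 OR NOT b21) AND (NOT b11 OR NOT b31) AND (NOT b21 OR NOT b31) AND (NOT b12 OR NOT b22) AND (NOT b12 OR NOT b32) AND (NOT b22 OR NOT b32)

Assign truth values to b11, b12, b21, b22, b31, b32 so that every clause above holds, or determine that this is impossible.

UNSATISFIABLE

Branch on b11: set b11 = true.
(NOT b21) alone gives b21 = false.
(b22) alone gives b22 = true.
(NOT b31) alone gives b31 = false.
(b32) alone gives b32 = true.
That conflicts with the unit clause (NOT b32).
That branch fails; take b11 = false instead.
(b12) alone gives b12 = true.
(NOT b22) alone gives b22 = false.
(b21) alone gives b21 = true.
(NOT b31) alone gives b31 = false.
(b32) alone gives b32 = true.
That conflicts with the unit clause (NOT b32).
Both values of b11 lead to a conflict.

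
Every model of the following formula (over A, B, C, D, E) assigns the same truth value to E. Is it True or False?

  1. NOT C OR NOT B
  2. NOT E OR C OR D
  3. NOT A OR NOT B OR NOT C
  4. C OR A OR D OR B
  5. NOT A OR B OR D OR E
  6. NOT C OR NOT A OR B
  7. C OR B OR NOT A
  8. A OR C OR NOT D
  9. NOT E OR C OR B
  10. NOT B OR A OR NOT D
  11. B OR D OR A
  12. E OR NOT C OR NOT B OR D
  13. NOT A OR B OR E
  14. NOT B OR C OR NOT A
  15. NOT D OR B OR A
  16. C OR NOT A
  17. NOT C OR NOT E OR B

False

Suppose E = true.
Try C = false.
The clause (D) is unit, so D = true.
The clause (A) is unit, so A = true.
But (NOT A) is also a unit clause — contradiction.
That branch fails; take C = true instead.
The clause (NOT B) is unit, so B = false.
But (B) is also a unit clause — contradiction.
Neither C = true nor C = false works.
So every satisfying assignment has E = False.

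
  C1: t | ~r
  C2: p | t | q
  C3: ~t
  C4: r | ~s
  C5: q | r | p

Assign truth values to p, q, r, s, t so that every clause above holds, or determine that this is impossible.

From the singleton clause (~t), t = 0.
From the singleton clause (~r), r = 0.
From the singleton clause (~s), s = 0.
Try p = 0.
From the singleton clause (q), q = 1.
This assignment satisfies each clause.

p=0, q=1, r=0, s=0, t=0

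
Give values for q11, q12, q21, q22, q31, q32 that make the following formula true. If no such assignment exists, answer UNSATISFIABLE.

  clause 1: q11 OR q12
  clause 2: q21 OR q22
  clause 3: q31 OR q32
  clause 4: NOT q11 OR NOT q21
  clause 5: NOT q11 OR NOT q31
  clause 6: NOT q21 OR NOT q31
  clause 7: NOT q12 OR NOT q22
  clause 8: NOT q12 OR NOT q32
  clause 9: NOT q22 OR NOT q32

UNSATISFIABLE

Branch on q11: set q11 = true.
Unit clause (NOT q21) forces q21 = false.
Unit clause (q22) forces q22 = true.
Unit clause (NOT q31) forces q31 = false.
Unit clause (q32) forces q32 = true.
But (NOT q32) is also a unit clause — contradiction.
Backtrack on q11: now try q11 = false.
Unit clause (q12) forces q12 = true.
Unit clause (NOT q22) forces q22 = false.
Unit clause (q21) forces q21 = true.
Unit clause (NOT q31) forces q31 = false.
Unit clause (q32) forces q32 = true.
But (NOT q32) is also a unit clause — contradiction.
Neither q11 = true nor q11 = false works.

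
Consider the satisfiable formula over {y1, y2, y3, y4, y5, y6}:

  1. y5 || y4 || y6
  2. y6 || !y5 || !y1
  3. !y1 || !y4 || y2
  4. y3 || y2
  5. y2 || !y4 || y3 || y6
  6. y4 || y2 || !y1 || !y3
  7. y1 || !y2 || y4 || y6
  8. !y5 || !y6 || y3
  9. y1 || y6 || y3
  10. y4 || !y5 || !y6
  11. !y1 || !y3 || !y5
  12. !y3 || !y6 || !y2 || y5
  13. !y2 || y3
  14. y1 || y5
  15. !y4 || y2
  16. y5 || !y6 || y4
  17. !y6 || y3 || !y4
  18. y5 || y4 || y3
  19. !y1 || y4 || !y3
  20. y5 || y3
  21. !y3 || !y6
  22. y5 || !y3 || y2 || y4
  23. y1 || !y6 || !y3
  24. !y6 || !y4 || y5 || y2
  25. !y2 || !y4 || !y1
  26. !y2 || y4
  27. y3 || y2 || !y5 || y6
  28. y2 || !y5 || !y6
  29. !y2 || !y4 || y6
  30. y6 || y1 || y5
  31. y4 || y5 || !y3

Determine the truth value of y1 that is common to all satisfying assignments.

Suppose y1 = true.
Branch on y6: set y6 = true.
(!y3) alone gives y3 = false.
(y2) alone gives y2 = true.
That conflicts with the unit clause (!y2).
Backtrack on y6: now try y6 = false.
(!y5) alone gives y5 = false.
(y4) alone gives y4 = true.
(y2) alone gives y2 = true.
That conflicts with the unit clause (!y2).
Neither y6 = true nor y6 = false works.
So every satisfying assignment has y1 = False.

False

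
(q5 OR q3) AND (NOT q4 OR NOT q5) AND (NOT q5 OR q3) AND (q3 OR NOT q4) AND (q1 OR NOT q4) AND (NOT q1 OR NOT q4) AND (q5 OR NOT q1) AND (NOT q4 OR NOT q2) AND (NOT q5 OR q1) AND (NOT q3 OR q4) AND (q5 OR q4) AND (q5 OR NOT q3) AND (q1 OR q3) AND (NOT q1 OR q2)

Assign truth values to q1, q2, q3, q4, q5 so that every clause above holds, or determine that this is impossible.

Case q5 = true:
Unit clause (NOT q4) forces q4 = false.
Unit clause (q3) forces q3 = true.
But (NOT q3) is also a unit clause — contradiction.
Backtrack on q5: now try q5 = false.
Unit clause (q3) forces q3 = true.
But (NOT q3) is also a unit clause — contradiction.
Either choice for q5 ends in contradiction.

UNSATISFIABLE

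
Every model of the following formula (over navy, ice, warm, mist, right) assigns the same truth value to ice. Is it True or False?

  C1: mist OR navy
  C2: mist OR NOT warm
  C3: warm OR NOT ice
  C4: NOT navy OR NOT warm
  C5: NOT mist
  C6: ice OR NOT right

Suppose ice = true.
From the singleton clause (warm), warm = true.
From the singleton clause (mist), mist = true.
But (NOT mist) is also a unit clause — contradiction.
So every satisfying assignment has ice = False.

False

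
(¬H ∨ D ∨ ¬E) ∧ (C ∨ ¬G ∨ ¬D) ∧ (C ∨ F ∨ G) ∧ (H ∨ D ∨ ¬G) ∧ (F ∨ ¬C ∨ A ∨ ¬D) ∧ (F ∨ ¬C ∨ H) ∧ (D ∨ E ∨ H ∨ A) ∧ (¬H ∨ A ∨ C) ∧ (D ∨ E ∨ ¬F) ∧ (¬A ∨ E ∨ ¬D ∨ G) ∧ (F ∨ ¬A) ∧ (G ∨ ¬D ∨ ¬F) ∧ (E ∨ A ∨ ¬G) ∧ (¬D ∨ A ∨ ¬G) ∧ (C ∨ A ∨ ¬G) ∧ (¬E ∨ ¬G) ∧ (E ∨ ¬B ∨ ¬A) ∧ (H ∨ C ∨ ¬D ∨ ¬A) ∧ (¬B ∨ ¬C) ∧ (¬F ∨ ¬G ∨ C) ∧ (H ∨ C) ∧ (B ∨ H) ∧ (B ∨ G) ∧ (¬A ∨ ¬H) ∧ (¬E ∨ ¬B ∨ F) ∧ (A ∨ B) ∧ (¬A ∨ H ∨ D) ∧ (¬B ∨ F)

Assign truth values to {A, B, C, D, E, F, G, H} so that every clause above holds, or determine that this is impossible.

Case F = True:
Case D = True:
From the singleton clause (G), G = True.
From the singleton clause (C), C = True.
From the singleton clause (A), A = True.
From the singleton clause (¬E), E = False.
From the singleton clause (¬B), B = False.
From the singleton clause (H), H = True.
Now (¬H) is unsatisfied and unit — conflict.
So D must be the other value — set D = False.
From the singleton clause (E), E = True.
From the singleton clause (¬H), H = False.
From the singleton clause (¬G), G = False.
From the singleton clause (C), C = True.
From the singleton clause (¬B), B = False.
Now (B) is unsatisfied and unit — conflict.
Neither D = True nor D = False works.
So F must be the other value — set F = False.
From the singleton clause (¬A), A = False.
From the singleton clause (B), B = True.
Now (¬B) is unsatisfied and unit — conflict.
Neither F = True nor F = False works.

UNSATISFIABLE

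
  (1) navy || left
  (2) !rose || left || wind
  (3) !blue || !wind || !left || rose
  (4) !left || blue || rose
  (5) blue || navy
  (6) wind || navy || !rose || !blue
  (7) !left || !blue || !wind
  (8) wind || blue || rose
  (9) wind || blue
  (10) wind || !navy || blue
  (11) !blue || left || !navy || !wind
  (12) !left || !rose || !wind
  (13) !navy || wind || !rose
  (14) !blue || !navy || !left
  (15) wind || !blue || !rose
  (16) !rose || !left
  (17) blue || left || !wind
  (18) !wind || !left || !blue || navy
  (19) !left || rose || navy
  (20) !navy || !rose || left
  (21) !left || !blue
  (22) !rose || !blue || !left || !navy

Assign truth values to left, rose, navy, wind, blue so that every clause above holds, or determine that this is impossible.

left: false,  rose: false,  navy: true,  wind: false,  blue: true

Try navy = true.
Try wind = false.
The clause (blue) is unit, so blue = true.
The clause (!rose) is unit, so rose = false.
The clause (!left) is unit, so left = false.
Every clause now holds.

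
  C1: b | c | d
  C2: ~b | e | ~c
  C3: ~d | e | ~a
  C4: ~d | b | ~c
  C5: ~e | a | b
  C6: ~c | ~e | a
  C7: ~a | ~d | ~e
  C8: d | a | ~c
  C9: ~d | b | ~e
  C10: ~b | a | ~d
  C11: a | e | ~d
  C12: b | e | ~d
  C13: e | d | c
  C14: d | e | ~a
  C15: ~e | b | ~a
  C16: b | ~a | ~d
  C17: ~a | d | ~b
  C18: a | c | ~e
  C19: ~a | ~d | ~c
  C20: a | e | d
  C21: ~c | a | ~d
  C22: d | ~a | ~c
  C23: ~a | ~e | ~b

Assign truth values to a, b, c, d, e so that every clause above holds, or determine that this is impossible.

Branch on b: set b = 1.
Branch on e: set e = 1.
(~a) alone gives a = 0.
(~c) alone gives c = 0.
That conflicts with the unit clause (c).
Backtrack on e: now try e = 0.
(~c) alone gives c = 0.
(d) alone gives d = 1.
(~a) alone gives a = 0.
That conflicts with the unit clause (a).
Both values of e lead to a conflict.
Backtrack on b: now try b = 0.
Branch on c: set c = 1.
(~d) alone gives d = 0.
(a) alone gives a = 1.
That conflicts with the unit clause (~a).
Backtrack on c: now try c = 0.
(d) alone gives d = 1.
(~e) alone gives e = 0.
That conflicts with the unit clause (e).
Both values of c lead to a conflict.
Both values of b lead to a conflict.

UNSATISFIABLE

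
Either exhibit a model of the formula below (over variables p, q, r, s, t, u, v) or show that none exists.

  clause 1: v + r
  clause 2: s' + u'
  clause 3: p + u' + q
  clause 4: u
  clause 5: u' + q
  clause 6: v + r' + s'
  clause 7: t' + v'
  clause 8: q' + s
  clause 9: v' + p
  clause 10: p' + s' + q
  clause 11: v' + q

UNSATISFIABLE

The clause (u) is unit, so u = 1.
The clause (s') is unit, so s = 0.
The clause (q) is unit, so q = 1.
But (q') is also a unit clause — contradiction.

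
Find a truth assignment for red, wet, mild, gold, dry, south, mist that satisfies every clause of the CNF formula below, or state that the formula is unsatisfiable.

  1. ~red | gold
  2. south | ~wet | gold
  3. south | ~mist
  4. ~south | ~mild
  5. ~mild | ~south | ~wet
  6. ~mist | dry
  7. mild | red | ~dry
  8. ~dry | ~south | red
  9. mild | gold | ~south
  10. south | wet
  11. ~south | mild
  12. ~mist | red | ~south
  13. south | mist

Branch on red: set red = 0.
Branch on south: set south = 1.
From the singleton clause (~mild), mild = 0.
That conflicts with the unit clause (mild).
So south must be the other value — set south = 0.
From the singleton clause (~mist), mist = 0.
That conflicts with the unit clause (mist).
Both values of south lead to a conflict.
So red must be the other value — set red = 1.
From the singleton clause (gold), gold = 1.
Branch on south: set south = 1.
From the singleton clause (~mild), mild = 0.
That conflicts with the unit clause (mild).
So south must be the other value — set south = 0.
From the singleton clause (~mist), mist = 0.
That conflicts with the unit clause (mist).
Both values of south lead to a conflict.
Both values of red lead to a conflict.

UNSATISFIABLE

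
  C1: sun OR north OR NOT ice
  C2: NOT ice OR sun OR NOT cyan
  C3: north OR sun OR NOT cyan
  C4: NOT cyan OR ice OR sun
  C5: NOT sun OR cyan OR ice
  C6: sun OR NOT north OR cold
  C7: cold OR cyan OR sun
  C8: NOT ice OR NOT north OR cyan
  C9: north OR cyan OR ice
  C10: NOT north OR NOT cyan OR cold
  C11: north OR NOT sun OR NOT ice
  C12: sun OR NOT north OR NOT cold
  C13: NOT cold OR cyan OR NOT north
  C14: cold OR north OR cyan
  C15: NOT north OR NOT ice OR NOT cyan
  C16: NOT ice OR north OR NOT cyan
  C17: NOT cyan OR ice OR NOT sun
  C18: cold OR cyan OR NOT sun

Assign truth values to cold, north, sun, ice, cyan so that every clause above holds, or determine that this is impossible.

UNSATISFIABLE

Suppose sun = true.
Suppose cyan = true.
The clause (ice) is unit, so ice = true.
The clause (north) is unit, so north = true.
That conflicts with the unit clause (NOT north).
So cyan must be the other value — set cyan = false.
The clause (ice) is unit, so ice = true.
The clause (NOT north) is unit, so north = false.
That conflicts with the unit clause (north).
Either choice for cyan ends in contradiction.
So sun must be the other value — set sun = false.
Suppose north = true.
The clause (cold) is unit, so cold = true.
That conflicts with the unit clause (NOT cold).
So north must be the other value — set north = false.
The clause (NOT ice) is unit, so ice = false.
The clause (NOT cyan) is unit, so cyan = false.
That conflicts with the unit clause (cyan).
Either choice for north ends in contradiction.
Either choice for sun ends in contradiction.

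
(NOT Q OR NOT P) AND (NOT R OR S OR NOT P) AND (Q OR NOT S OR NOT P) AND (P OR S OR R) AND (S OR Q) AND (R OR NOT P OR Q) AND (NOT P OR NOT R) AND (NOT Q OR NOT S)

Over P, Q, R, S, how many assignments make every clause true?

3

There are 2^4 = 16 truth assignments over (P, Q, R, S).
Check each against the 8 clauses (columns in the order P, Q, R, S):
  F F F F  ✗ fails (P OR S OR R)
  F F F T  ✓ satisfies all
  F F T F  ✗ fails (S OR Q)
  F F T T  ✓ satisfies all
  F T F F  ✗ fails (P OR S OR R)
  F T F T  ✗ fails (NOT Q OR NOT S)
  F T T F  ✓ satisfies all
  F T T T  ✗ fails (NOT Q OR NOT S)
  T F F F  ✗ fails (S OR Q)
  T F F T  ✗ fails (Q OR NOT S OR NOT P)
  T F T F  ✗ fails (NOT R OR S OR NOT P)
  T F T T  ✗ fails (Q OR NOT S OR NOT P)
  T T F F  ✗ fails (NOT Q OR NOT P)
  T T F T  ✗ fails (NOT Q OR NOT P)
  T T T F  ✗ fails (NOT Q OR NOT P)
  T T T T  ✗ fails (NOT Q OR NOT P)
3 of the 16 rows are models.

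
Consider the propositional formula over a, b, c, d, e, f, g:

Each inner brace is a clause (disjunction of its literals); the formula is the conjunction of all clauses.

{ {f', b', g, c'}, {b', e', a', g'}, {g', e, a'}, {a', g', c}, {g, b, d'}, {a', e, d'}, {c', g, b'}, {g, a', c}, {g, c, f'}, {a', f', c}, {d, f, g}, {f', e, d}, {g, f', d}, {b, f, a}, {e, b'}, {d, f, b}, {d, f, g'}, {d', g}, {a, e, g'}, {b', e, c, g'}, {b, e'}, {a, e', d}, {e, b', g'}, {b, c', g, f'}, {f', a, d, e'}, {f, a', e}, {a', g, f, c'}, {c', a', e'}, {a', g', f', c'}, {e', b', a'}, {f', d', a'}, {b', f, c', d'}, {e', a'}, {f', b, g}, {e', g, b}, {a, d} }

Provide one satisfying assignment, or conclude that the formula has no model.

a=0; b=1; c=1; d=1; e=1; f=1; g=1

Suppose e = 1.
The clause (b) is unit, so b = 1.
The clause (a') is unit, so a = 0.
The clause (d) is unit, so d = 1.
The clause (g) is unit, so g = 1.
Suppose f = 1.
All clauses hold; c can take either value.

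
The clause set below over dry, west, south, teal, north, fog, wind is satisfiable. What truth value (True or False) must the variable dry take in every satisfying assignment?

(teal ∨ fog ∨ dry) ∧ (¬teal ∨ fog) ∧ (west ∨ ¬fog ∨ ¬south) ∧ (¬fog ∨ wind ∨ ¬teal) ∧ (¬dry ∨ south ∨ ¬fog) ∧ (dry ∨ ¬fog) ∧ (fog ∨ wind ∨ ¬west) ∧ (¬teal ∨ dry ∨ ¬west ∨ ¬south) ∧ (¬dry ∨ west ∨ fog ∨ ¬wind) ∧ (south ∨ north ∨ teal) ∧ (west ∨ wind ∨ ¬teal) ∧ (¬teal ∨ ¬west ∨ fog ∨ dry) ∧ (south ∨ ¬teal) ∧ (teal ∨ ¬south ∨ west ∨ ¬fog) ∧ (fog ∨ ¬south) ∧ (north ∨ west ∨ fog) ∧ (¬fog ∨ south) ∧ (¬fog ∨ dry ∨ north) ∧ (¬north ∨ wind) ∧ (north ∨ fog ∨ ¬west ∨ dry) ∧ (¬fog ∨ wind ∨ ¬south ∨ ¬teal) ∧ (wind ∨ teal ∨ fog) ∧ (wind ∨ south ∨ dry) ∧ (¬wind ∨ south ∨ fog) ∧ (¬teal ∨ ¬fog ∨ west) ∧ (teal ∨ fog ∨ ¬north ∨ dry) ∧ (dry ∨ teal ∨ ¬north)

True

Suppose dry = False.
From the singleton clause (¬fog), fog = False.
From the singleton clause (teal), teal = True.
But (¬teal) is also a unit clause — contradiction.
So every satisfying assignment has dry = True.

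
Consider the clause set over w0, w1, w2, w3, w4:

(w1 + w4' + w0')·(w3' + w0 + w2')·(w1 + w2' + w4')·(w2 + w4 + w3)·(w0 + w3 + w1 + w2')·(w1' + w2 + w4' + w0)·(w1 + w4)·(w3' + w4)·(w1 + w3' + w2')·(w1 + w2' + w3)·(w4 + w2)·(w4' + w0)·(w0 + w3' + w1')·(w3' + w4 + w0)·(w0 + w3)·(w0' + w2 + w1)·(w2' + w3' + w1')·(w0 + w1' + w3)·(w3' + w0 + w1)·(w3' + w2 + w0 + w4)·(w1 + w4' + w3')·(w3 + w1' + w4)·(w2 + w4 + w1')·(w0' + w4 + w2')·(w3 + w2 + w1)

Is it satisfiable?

Yes, satisfiable

Case w1 = 1:
Case w3 = 1:
From the singleton clause (w4), w4 = 1.
From the singleton clause (w0), w0 = 1.
From the singleton clause (w2'), w2 = 0.
All clauses are satisfied.
A satisfying assignment: w0: 1, w1: 1, w2: 0, w3: 1, w4: 1.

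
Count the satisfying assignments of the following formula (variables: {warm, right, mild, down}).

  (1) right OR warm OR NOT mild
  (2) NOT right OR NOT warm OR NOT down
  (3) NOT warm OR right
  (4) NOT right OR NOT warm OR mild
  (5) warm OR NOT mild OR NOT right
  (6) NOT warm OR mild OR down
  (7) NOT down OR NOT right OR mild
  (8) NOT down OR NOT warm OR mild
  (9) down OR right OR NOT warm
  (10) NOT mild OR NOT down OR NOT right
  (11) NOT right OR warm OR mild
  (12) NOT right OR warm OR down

3

There are 2^4 = 16 truth assignments over (warm, right, mild, down).
Split on down. With down = true, the clauses containing down are satisfied and NOT down drops from the rest; 1 of the 2^3 = 8 assignments to the other variables satisfy what remains.
With down = false, by the same count on the reduced clause set, 2 assignments work.
(One model: warm=F, right=F, mild=F, down=F.)
Total: 1 + 2 = 3.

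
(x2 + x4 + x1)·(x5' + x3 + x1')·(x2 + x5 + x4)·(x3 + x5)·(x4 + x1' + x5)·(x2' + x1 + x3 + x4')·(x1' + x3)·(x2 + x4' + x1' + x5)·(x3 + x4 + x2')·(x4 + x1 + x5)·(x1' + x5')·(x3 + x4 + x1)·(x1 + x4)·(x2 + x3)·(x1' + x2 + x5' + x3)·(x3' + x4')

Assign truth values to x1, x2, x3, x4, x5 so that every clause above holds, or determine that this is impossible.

UNSATISFIABLE

Branch on x3: set x3 = 1.
The clause (x4') is unit, so x4 = 0.
The clause (x1) is unit, so x1 = 1.
The clause (x5) is unit, so x5 = 1.
Now (x5') is unsatisfied and unit — conflict.
Undo x3 and try x3 = 0.
The clause (x5) is unit, so x5 = 1.
The clause (x1') is unit, so x1 = 0.
The clause (x4) is unit, so x4 = 1.
The clause (x2') is unit, so x2 = 0.
Now (x2) is unsatisfied and unit — conflict.
Neither x3 = 1 nor x3 = 0 works.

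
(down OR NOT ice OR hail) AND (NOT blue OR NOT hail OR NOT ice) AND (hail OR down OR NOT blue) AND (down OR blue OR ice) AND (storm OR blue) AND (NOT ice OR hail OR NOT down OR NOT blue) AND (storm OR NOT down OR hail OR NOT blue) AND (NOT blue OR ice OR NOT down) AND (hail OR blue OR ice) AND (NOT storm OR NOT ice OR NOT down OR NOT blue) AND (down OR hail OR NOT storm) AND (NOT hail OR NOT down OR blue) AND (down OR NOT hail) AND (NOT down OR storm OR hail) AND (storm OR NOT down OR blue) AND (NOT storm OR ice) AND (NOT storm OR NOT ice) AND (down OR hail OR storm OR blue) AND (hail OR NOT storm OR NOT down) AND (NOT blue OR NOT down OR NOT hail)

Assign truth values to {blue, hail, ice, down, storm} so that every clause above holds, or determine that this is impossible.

Suppose storm = true.
The clause (ice) is unit, so ice = true.
Now (NOT ice) is unsatisfied and unit — conflict.
So storm must be the other value — set storm = false.
The clause (blue) is unit, so blue = true.
Suppose hail = false.
The clause (down) is unit, so down = true.
Now (NOT down) is unsatisfied and unit — conflict.
So hail must be the other value — set hail = true.
The clause (NOT ice) is unit, so ice = false.
The clause (NOT down) is unit, so down = false.
Now (down) is unsatisfied and unit — conflict.
Neither hail = true nor hail = false works.
Neither storm = true nor storm = false works.

UNSATISFIABLE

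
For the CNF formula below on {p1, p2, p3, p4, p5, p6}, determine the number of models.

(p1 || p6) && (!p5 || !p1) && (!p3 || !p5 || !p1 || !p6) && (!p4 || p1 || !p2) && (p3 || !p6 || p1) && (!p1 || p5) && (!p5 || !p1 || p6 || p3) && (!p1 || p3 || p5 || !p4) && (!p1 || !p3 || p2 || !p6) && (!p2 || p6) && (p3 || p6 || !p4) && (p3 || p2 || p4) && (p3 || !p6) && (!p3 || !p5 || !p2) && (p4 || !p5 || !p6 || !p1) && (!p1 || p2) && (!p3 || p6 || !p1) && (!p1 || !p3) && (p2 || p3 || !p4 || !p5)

5

There are 2^6 = 64 truth assignments over (p1, p2, p3, p4, p5, p6).
Split on p1. With p1 = true, the clauses containing p1 are satisfied and !p1 drops from the rest; 0 of the 2^5 = 32 assignments to the other variables satisfy what remains.
With p1 = false, by the same count on the reduced clause set, 5 assignments work.
(One model: p1=F, p2=F, p3=T, p4=F, p5=F, p6=T.)
Total: 0 + 5 = 5.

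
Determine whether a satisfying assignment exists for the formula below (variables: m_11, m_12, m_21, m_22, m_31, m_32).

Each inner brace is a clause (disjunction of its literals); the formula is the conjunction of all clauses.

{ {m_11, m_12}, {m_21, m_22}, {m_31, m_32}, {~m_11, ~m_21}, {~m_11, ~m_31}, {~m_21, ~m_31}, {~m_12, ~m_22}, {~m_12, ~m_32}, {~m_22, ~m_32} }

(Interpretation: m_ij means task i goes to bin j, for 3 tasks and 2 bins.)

No, unsatisfiable

Branch on m_11: set m_11 = 1.
From the singleton clause (~m_21), m_21 = 0.
From the singleton clause (m_22), m_22 = 1.
From the singleton clause (~m_31), m_31 = 0.
From the singleton clause (m_32), m_32 = 1.
But (~m_32) is also a unit clause — contradiction.
Backtrack on m_11: now try m_11 = 0.
From the singleton clause (m_12), m_12 = 1.
From the singleton clause (~m_22), m_22 = 0.
From the singleton clause (m_21), m_21 = 1.
From the singleton clause (~m_31), m_31 = 0.
From the singleton clause (m_32), m_32 = 1.
But (~m_32) is also a unit clause — contradiction.
Either choice for m_11 ends in contradiction.
No assignment satisfies every clause.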